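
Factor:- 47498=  - 2^1*11^1*17^1*127^1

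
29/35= 29/35 = 0.83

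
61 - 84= - 23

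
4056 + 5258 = 9314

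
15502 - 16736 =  -1234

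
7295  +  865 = 8160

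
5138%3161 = 1977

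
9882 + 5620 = 15502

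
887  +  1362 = 2249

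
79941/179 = 446 + 107/179 = 446.60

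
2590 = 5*518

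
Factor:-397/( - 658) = 2^( - 1)*7^ ( - 1)*47^( - 1)*397^1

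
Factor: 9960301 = 13^1* 766177^1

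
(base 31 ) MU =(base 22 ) 1a8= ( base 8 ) 1310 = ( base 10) 712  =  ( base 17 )27F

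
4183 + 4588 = 8771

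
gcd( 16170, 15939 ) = 231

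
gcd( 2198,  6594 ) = 2198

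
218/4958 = 109/2479 =0.04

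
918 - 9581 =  - 8663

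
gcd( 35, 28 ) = 7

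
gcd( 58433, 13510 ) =1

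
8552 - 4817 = 3735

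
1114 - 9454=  - 8340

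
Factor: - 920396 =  - 2^2 * 109^1*2111^1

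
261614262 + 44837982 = 306452244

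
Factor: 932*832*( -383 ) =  - 296987392 = - 2^8*13^1 * 233^1 * 383^1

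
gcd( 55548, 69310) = 2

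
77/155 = 77/155 = 0.50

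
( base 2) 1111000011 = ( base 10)963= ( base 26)1b1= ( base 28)16B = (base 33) T6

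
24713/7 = 24713/7 = 3530.43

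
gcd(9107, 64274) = 7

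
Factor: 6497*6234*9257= 374929772586   =  2^1*3^1*73^1*89^1*1039^1* 9257^1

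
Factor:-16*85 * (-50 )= 2^5*5^3*17^1  =  68000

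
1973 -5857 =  -3884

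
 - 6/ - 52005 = 2/17335 = 0.00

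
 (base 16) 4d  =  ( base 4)1031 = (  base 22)3B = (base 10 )77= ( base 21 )3e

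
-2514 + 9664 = 7150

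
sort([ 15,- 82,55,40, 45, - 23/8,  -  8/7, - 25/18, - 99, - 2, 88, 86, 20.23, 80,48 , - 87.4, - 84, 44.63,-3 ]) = [ - 99,  -  87.4, - 84, - 82, - 3, - 23/8, - 2 , - 25/18, - 8/7, 15,20.23, 40,44.63, 45, 48, 55, 80, 86,88 ] 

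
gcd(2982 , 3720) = 6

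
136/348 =34/87 = 0.39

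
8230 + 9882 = 18112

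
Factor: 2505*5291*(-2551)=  - 3^1*5^1 *11^1 *13^1 * 37^1*167^1*2551^1  =  -33810839205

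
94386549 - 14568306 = 79818243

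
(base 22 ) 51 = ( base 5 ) 421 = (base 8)157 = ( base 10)111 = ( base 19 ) 5g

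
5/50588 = 5/50588 = 0.00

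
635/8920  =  127/1784   =  0.07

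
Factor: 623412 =2^2 *3^2 * 17317^1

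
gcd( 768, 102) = 6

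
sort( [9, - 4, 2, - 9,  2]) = [  -  9, - 4, 2,2, 9]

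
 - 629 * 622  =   - 391238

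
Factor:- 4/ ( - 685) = 2^2*5^ ( - 1)*137^( - 1) 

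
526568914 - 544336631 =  - 17767717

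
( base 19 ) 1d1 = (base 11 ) 504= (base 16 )261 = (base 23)13b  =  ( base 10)609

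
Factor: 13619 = 13619^1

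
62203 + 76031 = 138234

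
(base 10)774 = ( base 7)2154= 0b1100000110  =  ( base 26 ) 13k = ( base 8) 1406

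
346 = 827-481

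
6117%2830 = 457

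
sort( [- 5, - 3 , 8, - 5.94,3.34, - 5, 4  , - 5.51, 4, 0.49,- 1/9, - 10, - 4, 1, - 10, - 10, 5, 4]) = [ -10 , - 10, - 10, - 5.94, - 5.51, - 5, - 5, - 4, - 3,- 1/9, 0.49,1, 3.34,4, 4 , 4, 5,8]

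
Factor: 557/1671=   3^( - 1 ) = 1/3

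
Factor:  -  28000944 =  - 2^4*3^3*64817^1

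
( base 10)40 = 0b101000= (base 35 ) 15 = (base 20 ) 20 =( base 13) 31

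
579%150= 129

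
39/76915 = 39/76915 = 0.00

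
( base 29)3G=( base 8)147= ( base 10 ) 103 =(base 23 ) 4b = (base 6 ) 251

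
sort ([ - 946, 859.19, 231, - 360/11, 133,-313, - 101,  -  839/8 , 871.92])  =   [ - 946,  -  313, - 839/8,  -  101, - 360/11, 133,  231,859.19, 871.92]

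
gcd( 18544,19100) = 4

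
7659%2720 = 2219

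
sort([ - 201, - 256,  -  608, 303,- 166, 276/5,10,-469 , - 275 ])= [- 608,-469, - 275,-256, - 201, - 166, 10, 276/5, 303]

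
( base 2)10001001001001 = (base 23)gde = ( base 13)3CC2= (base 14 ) 32AD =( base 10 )8777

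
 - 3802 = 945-4747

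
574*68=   39032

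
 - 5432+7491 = 2059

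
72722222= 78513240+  - 5791018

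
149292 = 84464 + 64828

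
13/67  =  13/67 = 0.19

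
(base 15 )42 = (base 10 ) 62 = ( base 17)3B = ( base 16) 3E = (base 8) 76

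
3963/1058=3  +  789/1058 = 3.75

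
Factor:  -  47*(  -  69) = 3243 = 3^1*23^1*47^1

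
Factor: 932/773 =2^2*233^1*773^( - 1)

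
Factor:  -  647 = - 647^1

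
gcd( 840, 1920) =120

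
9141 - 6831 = 2310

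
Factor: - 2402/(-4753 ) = 2^1*7^(- 2)*97^( - 1 )*1201^1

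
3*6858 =20574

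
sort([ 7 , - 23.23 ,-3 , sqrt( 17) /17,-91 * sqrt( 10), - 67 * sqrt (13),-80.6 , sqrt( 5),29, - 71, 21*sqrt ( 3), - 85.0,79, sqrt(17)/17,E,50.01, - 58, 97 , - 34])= [ - 91 * sqrt ( 10 ),- 67*sqrt ( 13), - 85.0, - 80.6, - 71, - 58, - 34, - 23.23, - 3,sqrt( 17 ) /17, sqrt ( 17)/17,  sqrt(5), E, 7,  29,21*sqrt( 3 ) , 50.01, 79 , 97] 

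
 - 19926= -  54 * 369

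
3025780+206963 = 3232743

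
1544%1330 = 214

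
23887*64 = 1528768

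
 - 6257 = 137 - 6394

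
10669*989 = 10551641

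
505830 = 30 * 16861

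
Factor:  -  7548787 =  - 29^1 * 149^1*1747^1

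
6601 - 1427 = 5174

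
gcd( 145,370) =5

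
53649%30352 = 23297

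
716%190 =146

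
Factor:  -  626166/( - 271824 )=129/56=2^(- 3 )*3^1*7^(  -  1)*43^1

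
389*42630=16583070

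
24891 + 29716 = 54607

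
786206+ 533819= 1320025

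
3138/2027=3138/2027 = 1.55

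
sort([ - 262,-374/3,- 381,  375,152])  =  [ -381,-262, - 374/3,152,375] 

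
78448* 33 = 2588784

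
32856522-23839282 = 9017240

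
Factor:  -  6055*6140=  - 2^2 * 5^2*7^1*173^1*307^1 = -37177700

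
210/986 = 105/493=0.21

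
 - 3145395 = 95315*( - 33)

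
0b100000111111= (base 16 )83f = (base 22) 47l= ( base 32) 21V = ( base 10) 2111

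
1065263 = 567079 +498184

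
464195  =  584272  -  120077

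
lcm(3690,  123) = 3690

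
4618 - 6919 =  - 2301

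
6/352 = 3/176 = 0.02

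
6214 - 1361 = 4853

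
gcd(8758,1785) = 1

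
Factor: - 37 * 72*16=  - 2^7*3^2*37^1 =- 42624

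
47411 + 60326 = 107737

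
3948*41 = 161868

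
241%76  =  13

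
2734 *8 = 21872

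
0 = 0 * 3738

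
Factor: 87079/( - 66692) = -2^( - 2)*31^1 * 53^2*16673^(- 1)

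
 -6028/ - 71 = 84 + 64/71 = 84.90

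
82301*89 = 7324789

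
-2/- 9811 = 2/9811 = 0.00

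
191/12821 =191/12821  =  0.01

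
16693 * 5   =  83465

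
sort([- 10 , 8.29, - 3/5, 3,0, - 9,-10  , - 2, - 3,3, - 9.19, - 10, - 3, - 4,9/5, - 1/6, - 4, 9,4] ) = [ - 10, - 10, - 10, - 9.19, - 9, - 4,  -  4  , - 3, - 3,-2, - 3/5, - 1/6,0,9/5,  3,3 , 4,8.29,9]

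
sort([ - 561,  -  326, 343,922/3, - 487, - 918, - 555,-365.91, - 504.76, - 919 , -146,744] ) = [ - 919, - 918, - 561, - 555, - 504.76, - 487, - 365.91, - 326, - 146,922/3 , 343,744 ]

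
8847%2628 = 963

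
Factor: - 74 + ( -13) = -87 = - 3^1*29^1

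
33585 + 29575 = 63160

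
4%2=0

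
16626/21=791+5/7 = 791.71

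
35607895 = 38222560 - 2614665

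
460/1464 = 115/366 = 0.31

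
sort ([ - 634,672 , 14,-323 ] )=[ - 634 , -323,14,672]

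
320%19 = 16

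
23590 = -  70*( - 337 ) 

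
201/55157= 201/55157 = 0.00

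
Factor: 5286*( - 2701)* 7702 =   -  109965197172 = - 2^2*3^1*37^1*73^1 *881^1 * 3851^1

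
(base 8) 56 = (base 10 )46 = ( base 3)1201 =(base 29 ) 1h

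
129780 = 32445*4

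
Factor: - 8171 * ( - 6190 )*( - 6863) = -2^1*5^1*619^1 *6863^1 * 8171^1 =- 347120176870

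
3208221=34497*93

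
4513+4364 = 8877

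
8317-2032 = 6285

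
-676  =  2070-2746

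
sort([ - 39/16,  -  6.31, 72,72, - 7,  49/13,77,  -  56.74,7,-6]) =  [-56.74,  -  7, - 6.31, - 6, - 39/16, 49/13,7,72,72,  77] 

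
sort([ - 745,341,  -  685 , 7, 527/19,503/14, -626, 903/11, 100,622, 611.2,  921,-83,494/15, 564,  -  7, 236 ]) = [-745,-685,-626,  -  83,  -  7 , 7, 527/19,494/15, 503/14, 903/11,  100, 236,  341,564,611.2,  622 , 921 ]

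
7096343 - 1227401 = 5868942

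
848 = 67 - - 781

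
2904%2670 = 234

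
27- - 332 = 359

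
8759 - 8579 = 180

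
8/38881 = 8/38881 = 0.00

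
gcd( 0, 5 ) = 5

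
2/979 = 2/979 = 0.00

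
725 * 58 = 42050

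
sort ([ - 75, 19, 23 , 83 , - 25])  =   [ - 75, - 25, 19,  23,  83]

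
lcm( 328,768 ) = 31488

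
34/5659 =34/5659 = 0.01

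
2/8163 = 2/8163=0.00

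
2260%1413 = 847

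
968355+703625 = 1671980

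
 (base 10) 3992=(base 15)12b2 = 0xF98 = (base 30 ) 4D2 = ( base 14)1652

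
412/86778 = 206/43389 = 0.00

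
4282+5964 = 10246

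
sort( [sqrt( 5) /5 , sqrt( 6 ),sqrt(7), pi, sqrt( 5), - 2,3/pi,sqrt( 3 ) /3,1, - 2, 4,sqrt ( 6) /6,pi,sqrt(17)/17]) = [ - 2, - 2,sqrt(17)/17, sqrt(6 ) /6,  sqrt(5)/5,sqrt( 3 ) /3,3/pi, 1, sqrt(5),sqrt(6 ),  sqrt(7),pi , pi, 4]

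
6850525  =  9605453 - 2754928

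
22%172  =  22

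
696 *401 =279096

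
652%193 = 73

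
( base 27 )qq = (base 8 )1330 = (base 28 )q0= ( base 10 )728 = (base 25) 143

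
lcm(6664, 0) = 0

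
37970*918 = 34856460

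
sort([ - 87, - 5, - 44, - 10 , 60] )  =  [ - 87, - 44,-10, - 5  ,  60 ]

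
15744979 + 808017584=823762563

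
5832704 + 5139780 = 10972484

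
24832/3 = 24832/3=8277.33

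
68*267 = 18156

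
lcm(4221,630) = 42210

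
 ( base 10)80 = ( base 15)55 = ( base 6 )212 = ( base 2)1010000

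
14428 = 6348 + 8080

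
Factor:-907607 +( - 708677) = -2^2*43^1*9397^1 = - 1616284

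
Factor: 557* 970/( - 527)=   -  540290/527 = - 2^1*5^1*17^ ( -1)* 31^( - 1)*97^1*557^1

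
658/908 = 329/454 = 0.72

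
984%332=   320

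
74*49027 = 3627998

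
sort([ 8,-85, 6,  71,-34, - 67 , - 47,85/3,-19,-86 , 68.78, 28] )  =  [-86, - 85, - 67 , - 47,-34,  -  19,6, 8, 28, 85/3, 68.78,71]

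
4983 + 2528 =7511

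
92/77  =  1+15/77 = 1.19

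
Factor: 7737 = 3^1*2579^1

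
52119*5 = 260595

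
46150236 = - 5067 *( - 9108) 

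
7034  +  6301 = 13335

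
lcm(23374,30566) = 397358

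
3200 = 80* 40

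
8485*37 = 313945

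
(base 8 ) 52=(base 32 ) 1a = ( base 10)42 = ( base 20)22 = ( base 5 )132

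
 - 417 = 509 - 926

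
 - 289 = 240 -529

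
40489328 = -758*(  -  53416)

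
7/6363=1/909 = 0.00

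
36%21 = 15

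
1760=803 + 957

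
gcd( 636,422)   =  2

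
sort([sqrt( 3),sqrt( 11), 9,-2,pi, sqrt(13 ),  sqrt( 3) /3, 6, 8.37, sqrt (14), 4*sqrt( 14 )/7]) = [ - 2, sqrt(  3)/3,sqrt(3 )  ,  4*sqrt( 14)/7, pi, sqrt (11 ),sqrt (13), sqrt(14), 6,8.37, 9] 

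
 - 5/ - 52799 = 5/52799 = 0.00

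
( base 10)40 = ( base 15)2a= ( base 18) 24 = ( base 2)101000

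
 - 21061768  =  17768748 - 38830516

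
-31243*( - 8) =249944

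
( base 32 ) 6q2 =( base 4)1231002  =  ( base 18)139c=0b1101101000010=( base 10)6978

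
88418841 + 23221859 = 111640700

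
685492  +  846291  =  1531783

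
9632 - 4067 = 5565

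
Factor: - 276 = -2^2 *3^1*23^1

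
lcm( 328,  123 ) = 984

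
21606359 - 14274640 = 7331719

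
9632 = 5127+4505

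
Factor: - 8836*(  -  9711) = 2^2*3^2* 13^1*47^2*83^1 = 85806396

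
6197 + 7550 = 13747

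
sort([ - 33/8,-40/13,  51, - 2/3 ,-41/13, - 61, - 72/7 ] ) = [ - 61,-72/7, - 33/8, - 41/13, - 40/13,-2/3 , 51]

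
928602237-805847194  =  122755043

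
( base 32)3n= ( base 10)119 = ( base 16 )77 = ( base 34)3H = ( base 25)4j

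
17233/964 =17233/964 = 17.88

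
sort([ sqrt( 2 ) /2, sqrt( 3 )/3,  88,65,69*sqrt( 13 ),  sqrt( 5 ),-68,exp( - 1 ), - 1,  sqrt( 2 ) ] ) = [-68,  -  1  ,  exp( - 1),  sqrt(3 )/3,sqrt( 2)/2, sqrt ( 2 ), sqrt(5),65,  88,69 * sqrt(13)]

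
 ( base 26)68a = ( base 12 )2582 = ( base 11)3236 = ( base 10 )4274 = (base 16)10B2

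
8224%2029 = 108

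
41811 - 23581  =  18230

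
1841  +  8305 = 10146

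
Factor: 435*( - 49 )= - 21315 = -  3^1*5^1*7^2 * 29^1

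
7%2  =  1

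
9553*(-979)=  - 9352387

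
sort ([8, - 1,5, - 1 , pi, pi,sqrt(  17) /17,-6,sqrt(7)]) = [ - 6, - 1 ,-1,sqrt( 17) /17,sqrt(7 ),  pi,pi, 5,8 ] 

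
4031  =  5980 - 1949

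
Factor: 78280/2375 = 824/25  =  2^3*5^( - 2)*103^1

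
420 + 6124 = 6544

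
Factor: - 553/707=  - 79/101 = - 79^1*101^ (-1) 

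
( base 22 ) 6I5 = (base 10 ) 3305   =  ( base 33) 315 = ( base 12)1ab5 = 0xCE9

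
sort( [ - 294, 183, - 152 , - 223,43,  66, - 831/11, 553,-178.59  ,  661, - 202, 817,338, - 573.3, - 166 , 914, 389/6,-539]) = [  -  573.3, - 539, - 294 , - 223, - 202,  -  178.59, - 166,-152, - 831/11,43,389/6,66,183,338,553 , 661,817, 914 ] 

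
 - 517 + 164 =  - 353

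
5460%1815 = 15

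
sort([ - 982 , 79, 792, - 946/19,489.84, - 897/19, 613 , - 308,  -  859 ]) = [ - 982, - 859, - 308 , - 946/19, - 897/19, 79, 489.84, 613,792] 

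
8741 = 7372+1369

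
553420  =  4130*134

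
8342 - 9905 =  - 1563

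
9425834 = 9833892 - 408058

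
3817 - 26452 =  - 22635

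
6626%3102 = 422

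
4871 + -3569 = 1302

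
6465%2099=168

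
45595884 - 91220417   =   - 45624533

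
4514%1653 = 1208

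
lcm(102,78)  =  1326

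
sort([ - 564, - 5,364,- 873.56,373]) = [ - 873.56, - 564, - 5,364,  373]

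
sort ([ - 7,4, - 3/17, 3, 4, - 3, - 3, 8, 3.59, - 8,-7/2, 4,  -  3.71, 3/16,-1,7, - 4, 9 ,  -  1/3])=[-8, - 7,-4, - 3.71,  -  7/2, - 3, - 3, - 1, - 1/3, - 3/17, 3/16, 3,3.59, 4, 4, 4, 7  ,  8  ,  9]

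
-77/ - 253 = 7/23 = 0.30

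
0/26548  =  0 = 0.00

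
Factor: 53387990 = 2^1*5^1*17^1*103^1*3049^1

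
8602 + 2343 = 10945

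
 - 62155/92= - 62155/92  =  -675.60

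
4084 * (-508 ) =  - 2074672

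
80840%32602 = 15636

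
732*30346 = 22213272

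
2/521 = 2/521 = 0.00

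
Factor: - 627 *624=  - 391248  =  - 2^4*  3^2*11^1*13^1*19^1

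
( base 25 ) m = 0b10110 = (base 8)26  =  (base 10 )22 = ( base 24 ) M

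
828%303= 222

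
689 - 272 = 417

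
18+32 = 50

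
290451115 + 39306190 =329757305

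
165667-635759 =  -470092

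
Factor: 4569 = 3^1*1523^1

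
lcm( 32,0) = 0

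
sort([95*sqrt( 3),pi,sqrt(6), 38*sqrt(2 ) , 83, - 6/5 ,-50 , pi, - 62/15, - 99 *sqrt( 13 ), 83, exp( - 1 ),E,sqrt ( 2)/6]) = [ - 99*sqrt(13),  -  50 , - 62/15, - 6/5, sqrt(2 )/6 , exp( - 1 ), sqrt(6),E, pi, pi,38*sqrt( 2 ), 83,83,95*sqrt( 3 )] 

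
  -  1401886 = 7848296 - 9250182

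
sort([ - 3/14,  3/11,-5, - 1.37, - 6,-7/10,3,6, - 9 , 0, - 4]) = [-9, - 6 ,  -  5,-4,- 1.37,-7/10, - 3/14,0,3/11 , 3,6]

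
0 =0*6478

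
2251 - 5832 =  - 3581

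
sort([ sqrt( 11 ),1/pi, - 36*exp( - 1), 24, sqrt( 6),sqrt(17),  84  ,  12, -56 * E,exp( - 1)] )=[-56 * E, - 36*exp( - 1),1/pi, exp(-1),  sqrt( 6),sqrt( 11 ) , sqrt(17 ),12, 24, 84] 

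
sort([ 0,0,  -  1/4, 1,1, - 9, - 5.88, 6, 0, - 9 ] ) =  [ - 9, - 9, - 5.88, - 1/4,0, 0,0, 1,1, 6] 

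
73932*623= 46059636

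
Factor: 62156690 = 2^1*5^1*6215669^1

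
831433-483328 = 348105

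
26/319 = 26/319=   0.08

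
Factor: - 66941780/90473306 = -2^1 * 5^1*7^(  -  2)*11^ (- 1 ) *23^( - 1)*41^( - 1 ) * 89^( - 1 )*1231^1*2719^1 =- 33470890/45236653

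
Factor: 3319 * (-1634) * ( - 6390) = 2^2 *3^2 * 5^1*19^1*43^1*71^1*3319^1 = 34654541940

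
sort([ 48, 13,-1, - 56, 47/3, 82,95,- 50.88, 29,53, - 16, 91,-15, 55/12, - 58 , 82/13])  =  [ - 58, - 56, - 50.88, - 16,-15, - 1, 55/12,82/13, 13, 47/3, 29, 48, 53,82, 91,95 ] 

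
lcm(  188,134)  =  12596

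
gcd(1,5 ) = 1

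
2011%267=142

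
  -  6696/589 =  - 12 + 12/19=- 11.37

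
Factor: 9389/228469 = 41^1* 229^1*228469^( - 1)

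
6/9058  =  3/4529 = 0.00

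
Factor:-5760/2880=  - 2 = - 2^1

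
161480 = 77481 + 83999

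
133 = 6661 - 6528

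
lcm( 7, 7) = 7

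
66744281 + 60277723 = 127022004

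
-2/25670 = -1+12834/12835 = - 0.00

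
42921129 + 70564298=113485427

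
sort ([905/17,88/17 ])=[88/17,905/17]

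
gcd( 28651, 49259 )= 7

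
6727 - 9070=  - 2343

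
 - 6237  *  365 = - 2276505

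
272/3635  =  272/3635  =  0.07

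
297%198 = 99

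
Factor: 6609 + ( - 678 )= 5931 = 3^2*659^1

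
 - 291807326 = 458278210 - 750085536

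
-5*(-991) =4955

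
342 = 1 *342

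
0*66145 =0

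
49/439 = 49/439=0.11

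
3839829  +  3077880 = 6917709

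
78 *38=2964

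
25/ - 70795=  - 1  +  14154/14159 = - 0.00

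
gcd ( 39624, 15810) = 6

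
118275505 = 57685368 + 60590137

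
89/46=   1 + 43/46  =  1.93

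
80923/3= 80923/3  =  26974.33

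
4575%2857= 1718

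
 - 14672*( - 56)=821632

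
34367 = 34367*1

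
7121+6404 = 13525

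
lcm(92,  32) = 736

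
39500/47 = 840 + 20/47 =840.43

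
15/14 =1 + 1/14 = 1.07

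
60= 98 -38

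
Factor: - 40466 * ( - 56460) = 2284710360 = 2^3 * 3^1*5^1*941^1*20233^1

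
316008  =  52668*6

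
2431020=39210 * 62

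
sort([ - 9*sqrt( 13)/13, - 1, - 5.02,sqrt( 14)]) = [-5.02, - 9*sqrt( 13 )/13,  -  1 , sqrt( 14)]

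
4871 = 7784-2913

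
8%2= 0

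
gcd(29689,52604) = 1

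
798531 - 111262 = 687269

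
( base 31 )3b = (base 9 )125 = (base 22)4G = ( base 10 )104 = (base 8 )150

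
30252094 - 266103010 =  - 235850916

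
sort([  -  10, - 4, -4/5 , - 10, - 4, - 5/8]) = [  -  10, - 10, - 4,-4, - 4/5, - 5/8 ] 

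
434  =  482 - 48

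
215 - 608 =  - 393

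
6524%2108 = 200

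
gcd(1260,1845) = 45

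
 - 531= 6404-6935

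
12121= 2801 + 9320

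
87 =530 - 443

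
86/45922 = 43/22961 = 0.00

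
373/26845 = 373/26845=0.01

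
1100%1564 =1100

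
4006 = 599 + 3407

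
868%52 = 36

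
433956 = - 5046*( - 86)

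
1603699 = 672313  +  931386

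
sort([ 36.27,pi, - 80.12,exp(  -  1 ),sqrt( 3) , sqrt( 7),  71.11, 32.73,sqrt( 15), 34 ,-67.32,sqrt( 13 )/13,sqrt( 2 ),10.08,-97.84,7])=[ - 97.84, - 80.12, - 67.32,sqrt ( 13)/13,  exp(-1) , sqrt( 2),sqrt (3 ),sqrt ( 7 ),pi , sqrt ( 15),7 , 10.08, 32.73,34, 36.27,71.11]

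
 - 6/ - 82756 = 3/41378 = 0.00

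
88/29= 3 + 1/29 = 3.03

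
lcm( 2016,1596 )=38304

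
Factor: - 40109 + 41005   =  2^7*7^1 =896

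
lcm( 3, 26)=78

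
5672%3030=2642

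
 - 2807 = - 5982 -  - 3175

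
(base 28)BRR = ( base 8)22277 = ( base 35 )7nr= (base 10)9407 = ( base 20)13a7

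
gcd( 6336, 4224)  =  2112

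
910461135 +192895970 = 1103357105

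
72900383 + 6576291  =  79476674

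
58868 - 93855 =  - 34987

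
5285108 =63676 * 83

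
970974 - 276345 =694629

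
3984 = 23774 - 19790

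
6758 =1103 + 5655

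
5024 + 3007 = 8031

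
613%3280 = 613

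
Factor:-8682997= - 809^1* 10733^1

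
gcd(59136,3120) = 48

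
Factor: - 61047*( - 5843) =356697621 = 3^3 * 7^1*17^1*19^1*5843^1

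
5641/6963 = 5641/6963 = 0.81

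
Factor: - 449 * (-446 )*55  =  2^1 * 5^1*11^1*223^1*449^1 = 11013970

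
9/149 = 9/149 = 0.06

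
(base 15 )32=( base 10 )47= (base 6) 115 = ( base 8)57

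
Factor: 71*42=2982=2^1*3^1*7^1*71^1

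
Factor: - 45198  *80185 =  - 3624201630 = - 2^1*3^6*5^1*7^1*29^1*31^1*79^1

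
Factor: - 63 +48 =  - 3^1*5^1  =  - 15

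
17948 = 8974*2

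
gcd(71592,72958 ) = 2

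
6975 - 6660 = 315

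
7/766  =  7/766=0.01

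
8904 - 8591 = 313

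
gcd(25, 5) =5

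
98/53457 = 98/53457 = 0.00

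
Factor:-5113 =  - 5113^1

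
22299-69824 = - 47525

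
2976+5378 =8354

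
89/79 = 89/79 = 1.13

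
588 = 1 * 588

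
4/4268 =1/1067 = 0.00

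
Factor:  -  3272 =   -  2^3*409^1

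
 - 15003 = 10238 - 25241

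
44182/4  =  22091/2 = 11045.50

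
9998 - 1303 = 8695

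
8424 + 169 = 8593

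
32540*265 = 8623100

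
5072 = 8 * 634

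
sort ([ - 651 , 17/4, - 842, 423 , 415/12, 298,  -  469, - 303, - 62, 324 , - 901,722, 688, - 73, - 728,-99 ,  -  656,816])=[ - 901 , - 842, - 728, - 656, - 651, - 469, - 303, - 99, - 73,-62, 17/4, 415/12 , 298,  324,423, 688,722,816]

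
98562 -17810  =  80752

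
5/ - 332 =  - 1 + 327/332 = -0.02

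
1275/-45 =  - 85/3 =- 28.33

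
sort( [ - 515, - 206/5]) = [-515,-206/5]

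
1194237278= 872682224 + 321555054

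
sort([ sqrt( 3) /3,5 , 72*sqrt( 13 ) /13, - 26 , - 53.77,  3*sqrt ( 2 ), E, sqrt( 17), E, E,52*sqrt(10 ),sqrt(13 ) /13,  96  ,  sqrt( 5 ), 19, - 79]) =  [ - 79,-53.77, - 26,sqrt(13 ) /13, sqrt(3) /3,sqrt(5), E,E, E, sqrt(17), 3*sqrt( 2 ),5,  19 , 72* sqrt( 13 )/13,  96,52*sqrt( 10)]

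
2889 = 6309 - 3420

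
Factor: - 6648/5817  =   - 8/7 = - 2^3*7^( - 1) 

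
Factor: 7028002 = 2^1*37^1*73^1*1301^1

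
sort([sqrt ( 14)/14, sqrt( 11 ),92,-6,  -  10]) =[ - 10, - 6,sqrt( 14)/14, sqrt( 11 ),92 ] 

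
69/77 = 69/77 = 0.90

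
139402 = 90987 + 48415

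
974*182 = 177268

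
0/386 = 0= 0.00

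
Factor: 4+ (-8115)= -8111 = - 8111^1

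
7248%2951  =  1346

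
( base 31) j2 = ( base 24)10f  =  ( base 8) 1117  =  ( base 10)591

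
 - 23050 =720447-743497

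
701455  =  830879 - 129424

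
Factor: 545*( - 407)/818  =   - 2^( - 1)*5^1*11^1*37^1*109^1*409^( - 1)= -  221815/818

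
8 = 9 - 1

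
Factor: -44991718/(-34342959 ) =2^1*3^(  -  1)*7^ ( - 1)*79^( - 1 )*127^( - 1 ) *163^( - 1 ) * 22495859^1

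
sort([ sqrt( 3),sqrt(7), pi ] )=[sqrt( 3 ),sqrt( 7),pi ]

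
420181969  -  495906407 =-75724438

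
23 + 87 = 110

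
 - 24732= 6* ( - 4122)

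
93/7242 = 31/2414 = 0.01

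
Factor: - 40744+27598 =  - 13146  =  -2^1*3^1*7^1*313^1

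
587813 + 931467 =1519280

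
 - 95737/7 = -95737/7 = - 13676.71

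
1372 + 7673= 9045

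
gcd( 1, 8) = 1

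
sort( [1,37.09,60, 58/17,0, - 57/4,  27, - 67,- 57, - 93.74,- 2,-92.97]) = [ - 93.74, - 92.97,-67,- 57, - 57/4, - 2, 0,1,58/17,27,  37.09,  60 ]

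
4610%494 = 164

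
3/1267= 3/1267 = 0.00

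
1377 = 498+879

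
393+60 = 453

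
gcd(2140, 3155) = 5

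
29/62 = 29/62 = 0.47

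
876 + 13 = 889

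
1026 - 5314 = -4288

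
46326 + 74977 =121303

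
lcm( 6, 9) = 18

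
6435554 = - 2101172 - -8536726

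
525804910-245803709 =280001201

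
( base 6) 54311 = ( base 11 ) 5671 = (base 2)1110100100011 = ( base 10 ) 7459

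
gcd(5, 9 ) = 1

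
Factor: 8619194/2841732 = 2^( - 1)*3^( - 2)*193^( - 1)*409^( - 1) * 1283^1*3359^1 = 4309597/1420866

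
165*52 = 8580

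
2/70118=1/35059 = 0.00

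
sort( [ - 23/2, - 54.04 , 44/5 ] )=[- 54.04, - 23/2,  44/5] 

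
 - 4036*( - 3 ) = 12108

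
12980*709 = 9202820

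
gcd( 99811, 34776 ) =1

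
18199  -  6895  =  11304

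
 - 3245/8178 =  - 1 + 4933/8178 = - 0.40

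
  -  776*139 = -107864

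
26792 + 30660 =57452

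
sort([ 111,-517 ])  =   [-517,  111] 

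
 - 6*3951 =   -  23706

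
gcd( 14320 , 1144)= 8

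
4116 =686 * 6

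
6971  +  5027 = 11998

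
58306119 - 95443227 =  - 37137108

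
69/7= 69/7=9.86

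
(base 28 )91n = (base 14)2839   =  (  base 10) 7107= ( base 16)1bc3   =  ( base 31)7C8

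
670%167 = 2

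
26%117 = 26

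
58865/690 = 11773/138 =85.31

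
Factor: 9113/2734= 2^( - 1)*13^1* 701^1 * 1367^ ( - 1)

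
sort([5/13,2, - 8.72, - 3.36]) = [-8.72, - 3.36,  5/13,2] 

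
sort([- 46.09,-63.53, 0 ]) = [ - 63.53, - 46.09, 0] 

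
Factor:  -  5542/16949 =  - 326/997 = - 2^1  *163^1*997^( - 1 ) 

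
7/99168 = 7/99168 = 0.00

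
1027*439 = 450853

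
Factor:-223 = -223^1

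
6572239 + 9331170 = 15903409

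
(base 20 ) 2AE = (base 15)479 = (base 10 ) 1014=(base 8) 1766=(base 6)4410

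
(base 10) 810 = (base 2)1100101010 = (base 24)19i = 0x32A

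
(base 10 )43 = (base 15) 2D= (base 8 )53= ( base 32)1b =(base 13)34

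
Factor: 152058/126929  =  2^1*3^1*11^ (-2) * 1049^( - 1)*25343^1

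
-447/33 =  - 14 + 5/11=- 13.55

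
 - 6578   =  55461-62039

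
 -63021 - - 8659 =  - 54362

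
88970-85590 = 3380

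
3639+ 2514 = 6153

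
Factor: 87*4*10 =3480 = 2^3 * 3^1* 5^1  *  29^1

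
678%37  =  12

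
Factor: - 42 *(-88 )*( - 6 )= - 22176 = - 2^5*3^2*7^1*11^1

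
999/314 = 999/314= 3.18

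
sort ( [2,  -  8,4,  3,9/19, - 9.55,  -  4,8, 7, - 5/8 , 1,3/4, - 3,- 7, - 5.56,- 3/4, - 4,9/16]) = [ -9.55, - 8, - 7, - 5.56,  -  4, - 4, - 3,-3/4 , - 5/8, 9/19, 9/16,3/4,1,2,3,4,7,8]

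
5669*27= 153063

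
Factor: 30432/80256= 2^(- 2 )*11^( - 1 )*19^(-1)*317^1 = 317/836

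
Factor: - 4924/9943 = - 2^2*61^( - 1 )*163^( -1 )*1231^1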